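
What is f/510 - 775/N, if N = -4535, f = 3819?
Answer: 1180961/154190 ≈ 7.6591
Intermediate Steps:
f/510 - 775/N = 3819/510 - 775/(-4535) = 3819*(1/510) - 775*(-1/4535) = 1273/170 + 155/907 = 1180961/154190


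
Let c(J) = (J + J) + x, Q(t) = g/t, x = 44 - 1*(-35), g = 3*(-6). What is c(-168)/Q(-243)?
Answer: -6939/2 ≈ -3469.5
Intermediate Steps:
g = -18
x = 79 (x = 44 + 35 = 79)
Q(t) = -18/t
c(J) = 79 + 2*J (c(J) = (J + J) + 79 = 2*J + 79 = 79 + 2*J)
c(-168)/Q(-243) = (79 + 2*(-168))/((-18/(-243))) = (79 - 336)/((-18*(-1/243))) = -257/2/27 = -257*27/2 = -6939/2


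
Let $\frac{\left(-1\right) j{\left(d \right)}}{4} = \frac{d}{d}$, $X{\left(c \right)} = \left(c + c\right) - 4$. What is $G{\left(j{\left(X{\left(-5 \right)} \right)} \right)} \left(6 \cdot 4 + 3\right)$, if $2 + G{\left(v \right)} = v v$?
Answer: $378$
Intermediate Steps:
$X{\left(c \right)} = -4 + 2 c$ ($X{\left(c \right)} = 2 c - 4 = -4 + 2 c$)
$j{\left(d \right)} = -4$ ($j{\left(d \right)} = - 4 \frac{d}{d} = \left(-4\right) 1 = -4$)
$G{\left(v \right)} = -2 + v^{2}$ ($G{\left(v \right)} = -2 + v v = -2 + v^{2}$)
$G{\left(j{\left(X{\left(-5 \right)} \right)} \right)} \left(6 \cdot 4 + 3\right) = \left(-2 + \left(-4\right)^{2}\right) \left(6 \cdot 4 + 3\right) = \left(-2 + 16\right) \left(24 + 3\right) = 14 \cdot 27 = 378$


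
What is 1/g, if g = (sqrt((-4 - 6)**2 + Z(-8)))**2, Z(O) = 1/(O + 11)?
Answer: 3/301 ≈ 0.0099668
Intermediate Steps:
Z(O) = 1/(11 + O)
g = 301/3 (g = (sqrt((-4 - 6)**2 + 1/(11 - 8)))**2 = (sqrt((-10)**2 + 1/3))**2 = (sqrt(100 + 1/3))**2 = (sqrt(301/3))**2 = (sqrt(903)/3)**2 = 301/3 ≈ 100.33)
1/g = 1/(301/3) = 3/301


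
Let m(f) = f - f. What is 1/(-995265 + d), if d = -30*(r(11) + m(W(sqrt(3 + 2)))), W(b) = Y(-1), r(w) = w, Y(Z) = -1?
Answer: -1/995595 ≈ -1.0044e-6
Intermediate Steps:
W(b) = -1
m(f) = 0
d = -330 (d = -30*(11 + 0) = -30*11 = -330)
1/(-995265 + d) = 1/(-995265 - 330) = 1/(-995595) = -1/995595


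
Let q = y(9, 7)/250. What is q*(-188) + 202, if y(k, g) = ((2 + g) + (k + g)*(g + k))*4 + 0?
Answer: -14878/25 ≈ -595.12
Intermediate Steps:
y(k, g) = 8 + 4*g + 4*(g + k)**2 (y(k, g) = ((2 + g) + (g + k)*(g + k))*4 + 0 = ((2 + g) + (g + k)**2)*4 + 0 = (2 + g + (g + k)**2)*4 + 0 = (8 + 4*g + 4*(g + k)**2) + 0 = 8 + 4*g + 4*(g + k)**2)
q = 106/25 (q = (8 + 4*7 + 4*(7 + 9)**2)/250 = (8 + 28 + 4*16**2)*(1/250) = (8 + 28 + 4*256)*(1/250) = (8 + 28 + 1024)*(1/250) = 1060*(1/250) = 106/25 ≈ 4.2400)
q*(-188) + 202 = (106/25)*(-188) + 202 = -19928/25 + 202 = -14878/25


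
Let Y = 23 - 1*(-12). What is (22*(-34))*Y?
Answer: -26180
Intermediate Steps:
Y = 35 (Y = 23 + 12 = 35)
(22*(-34))*Y = (22*(-34))*35 = -748*35 = -26180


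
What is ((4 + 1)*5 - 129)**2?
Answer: 10816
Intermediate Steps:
((4 + 1)*5 - 129)**2 = (5*5 - 129)**2 = (25 - 129)**2 = (-104)**2 = 10816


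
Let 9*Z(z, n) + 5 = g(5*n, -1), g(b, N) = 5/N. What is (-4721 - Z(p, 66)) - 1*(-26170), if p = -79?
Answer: 193051/9 ≈ 21450.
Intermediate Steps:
Z(z, n) = -10/9 (Z(z, n) = -5/9 + (5/(-1))/9 = -5/9 + (5*(-1))/9 = -5/9 + (1/9)*(-5) = -5/9 - 5/9 = -10/9)
(-4721 - Z(p, 66)) - 1*(-26170) = (-4721 - 1*(-10/9)) - 1*(-26170) = (-4721 + 10/9) + 26170 = -42479/9 + 26170 = 193051/9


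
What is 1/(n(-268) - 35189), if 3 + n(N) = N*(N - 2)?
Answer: 1/37168 ≈ 2.6905e-5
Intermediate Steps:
n(N) = -3 + N*(-2 + N) (n(N) = -3 + N*(N - 2) = -3 + N*(-2 + N))
1/(n(-268) - 35189) = 1/((-3 + (-268)² - 2*(-268)) - 35189) = 1/((-3 + 71824 + 536) - 35189) = 1/(72357 - 35189) = 1/37168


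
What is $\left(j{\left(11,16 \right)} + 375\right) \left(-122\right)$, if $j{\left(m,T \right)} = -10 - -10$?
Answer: $-45750$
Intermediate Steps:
$j{\left(m,T \right)} = 0$ ($j{\left(m,T \right)} = -10 + 10 = 0$)
$\left(j{\left(11,16 \right)} + 375\right) \left(-122\right) = \left(0 + 375\right) \left(-122\right) = 375 \left(-122\right) = -45750$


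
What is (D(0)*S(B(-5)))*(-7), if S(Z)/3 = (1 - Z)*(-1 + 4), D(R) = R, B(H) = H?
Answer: 0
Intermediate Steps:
S(Z) = 9 - 9*Z (S(Z) = 3*((1 - Z)*(-1 + 4)) = 3*((1 - Z)*3) = 3*(3 - 3*Z) = 9 - 9*Z)
(D(0)*S(B(-5)))*(-7) = (0*(9 - 9*(-5)))*(-7) = (0*(9 + 45))*(-7) = (0*54)*(-7) = 0*(-7) = 0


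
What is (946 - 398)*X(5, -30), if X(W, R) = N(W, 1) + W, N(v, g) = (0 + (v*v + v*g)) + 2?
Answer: 20276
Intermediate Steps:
N(v, g) = 2 + v**2 + g*v (N(v, g) = (0 + (v**2 + g*v)) + 2 = (v**2 + g*v) + 2 = 2 + v**2 + g*v)
X(W, R) = 2 + W**2 + 2*W (X(W, R) = (2 + W**2 + 1*W) + W = (2 + W**2 + W) + W = (2 + W + W**2) + W = 2 + W**2 + 2*W)
(946 - 398)*X(5, -30) = (946 - 398)*(2 + 5**2 + 2*5) = 548*(2 + 25 + 10) = 548*37 = 20276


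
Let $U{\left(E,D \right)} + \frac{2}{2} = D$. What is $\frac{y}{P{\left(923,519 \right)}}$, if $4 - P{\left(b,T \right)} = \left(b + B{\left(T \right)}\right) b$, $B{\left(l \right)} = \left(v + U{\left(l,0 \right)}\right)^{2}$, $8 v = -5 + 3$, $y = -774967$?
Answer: $\frac{12399472}{13653875} \approx 0.90813$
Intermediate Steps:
$v = - \frac{1}{4}$ ($v = \frac{-5 + 3}{8} = \frac{1}{8} \left(-2\right) = - \frac{1}{4} \approx -0.25$)
$U{\left(E,D \right)} = -1 + D$
$B{\left(l \right)} = \frac{25}{16}$ ($B{\left(l \right)} = \left(- \frac{1}{4} + \left(-1 + 0\right)\right)^{2} = \left(- \frac{1}{4} - 1\right)^{2} = \left(- \frac{5}{4}\right)^{2} = \frac{25}{16}$)
$P{\left(b,T \right)} = 4 - b \left(\frac{25}{16} + b\right)$ ($P{\left(b,T \right)} = 4 - \left(b + \frac{25}{16}\right) b = 4 - \left(\frac{25}{16} + b\right) b = 4 - b \left(\frac{25}{16} + b\right)$)
$\frac{y}{P{\left(923,519 \right)}} = - \frac{774967}{4 - 923^{2} - \frac{23075}{16}} = - \frac{774967}{4 - 851929 - \frac{23075}{16}} = - \frac{774967}{- \frac{13653875}{16}} = \left(-774967\right) \left(- \frac{16}{13653875}\right) = \frac{12399472}{13653875}$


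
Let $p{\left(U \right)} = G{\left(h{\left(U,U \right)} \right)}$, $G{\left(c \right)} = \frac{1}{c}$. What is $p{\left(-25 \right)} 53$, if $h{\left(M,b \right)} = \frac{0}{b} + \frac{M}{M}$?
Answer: $53$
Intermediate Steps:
$h{\left(M,b \right)} = 1$ ($h{\left(M,b \right)} = 0 + 1 = 1$)
$p{\left(U \right)} = 1$ ($p{\left(U \right)} = 1^{-1} = 1$)
$p{\left(-25 \right)} 53 = 1 \cdot 53 = 53$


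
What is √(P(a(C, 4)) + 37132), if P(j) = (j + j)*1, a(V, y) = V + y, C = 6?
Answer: 12*√258 ≈ 192.75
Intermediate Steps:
P(j) = 2*j (P(j) = (2*j)*1 = 2*j)
√(P(a(C, 4)) + 37132) = √(2*(6 + 4) + 37132) = √(2*10 + 37132) = √(20 + 37132) = √37152 = 12*√258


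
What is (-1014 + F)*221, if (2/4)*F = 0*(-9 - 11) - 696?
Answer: -531726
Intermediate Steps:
F = -1392 (F = 2*(0*(-9 - 11) - 696) = 2*(0*(-20) - 696) = 2*(0 - 696) = 2*(-696) = -1392)
(-1014 + F)*221 = (-1014 - 1392)*221 = -2406*221 = -531726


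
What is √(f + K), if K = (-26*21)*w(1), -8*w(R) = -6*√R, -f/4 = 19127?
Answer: I*√307670/2 ≈ 277.34*I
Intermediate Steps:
f = -76508 (f = -4*19127 = -76508)
w(R) = 3*√R/4 (w(R) = -(-3)*√R/4 = 3*√R/4)
K = -819/2 (K = (-26*21)*(3*√1/4) = -819/2 ≈ -409.50)
√(f + K) = √(-76508 - 819/2) = √(-153835/2) = I*√307670/2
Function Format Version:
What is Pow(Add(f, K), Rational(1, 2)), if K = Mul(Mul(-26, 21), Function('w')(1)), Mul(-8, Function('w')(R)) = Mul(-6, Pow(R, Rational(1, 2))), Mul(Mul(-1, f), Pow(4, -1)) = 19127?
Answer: Mul(Rational(1, 2), I, Pow(307670, Rational(1, 2))) ≈ Mul(277.34, I)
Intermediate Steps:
f = -76508 (f = Mul(-4, 19127) = -76508)
Function('w')(R) = Mul(Rational(3, 4), Pow(R, Rational(1, 2))) (Function('w')(R) = Mul(Rational(-1, 8), Mul(-6, Pow(R, Rational(1, 2)))) = Mul(Rational(3, 4), Pow(R, Rational(1, 2))))
K = Rational(-819, 2) (K = Mul(Mul(-26, 21), Mul(Rational(3, 4), Pow(1, Rational(1, 2)))) = Mul(-546, Mul(Rational(3, 4), 1)) = Mul(-546, Rational(3, 4)) = Rational(-819, 2) ≈ -409.50)
Pow(Add(f, K), Rational(1, 2)) = Pow(Add(-76508, Rational(-819, 2)), Rational(1, 2)) = Pow(Rational(-153835, 2), Rational(1, 2)) = Mul(Rational(1, 2), I, Pow(307670, Rational(1, 2)))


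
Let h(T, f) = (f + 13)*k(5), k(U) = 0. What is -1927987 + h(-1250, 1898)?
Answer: -1927987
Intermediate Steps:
h(T, f) = 0 (h(T, f) = (f + 13)*0 = (13 + f)*0 = 0)
-1927987 + h(-1250, 1898) = -1927987 + 0 = -1927987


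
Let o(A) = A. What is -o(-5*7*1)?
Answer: 35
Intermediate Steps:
-o(-5*7*1) = -(-5*7) = -(-35) = -1*(-35) = 35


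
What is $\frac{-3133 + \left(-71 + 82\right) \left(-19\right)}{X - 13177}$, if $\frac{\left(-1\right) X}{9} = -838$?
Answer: $\frac{3342}{5635} \approx 0.59308$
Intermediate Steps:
$X = 7542$ ($X = \left(-9\right) \left(-838\right) = 7542$)
$\frac{-3133 + \left(-71 + 82\right) \left(-19\right)}{X - 13177} = \frac{-3133 + \left(-71 + 82\right) \left(-19\right)}{7542 - 13177} = \frac{-3133 + 11 \left(-19\right)}{-5635} = \left(-3133 - 209\right) \left(- \frac{1}{5635}\right) = \left(-3342\right) \left(- \frac{1}{5635}\right) = \frac{3342}{5635}$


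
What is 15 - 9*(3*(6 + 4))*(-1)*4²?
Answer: 4335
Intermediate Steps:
15 - 9*(3*(6 + 4))*(-1)*4² = 15 - 9*(3*10)*(-1)*16 = 15 - 9*30*(-1)*16 = 15 - (-270)*16 = 15 - 9*(-480) = 15 + 4320 = 4335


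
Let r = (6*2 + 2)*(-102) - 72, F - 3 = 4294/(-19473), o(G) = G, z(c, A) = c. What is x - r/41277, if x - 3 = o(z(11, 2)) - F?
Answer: 3016036723/267929007 ≈ 11.257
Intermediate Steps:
F = 54125/19473 (F = 3 + 4294/(-19473) = 3 + 4294*(-1/19473) = 3 - 4294/19473 = 54125/19473 ≈ 2.7795)
r = -1500 (r = (12 + 2)*(-102) - 72 = 14*(-102) - 72 = -1428 - 72 = -1500)
x = 218497/19473 (x = 3 + (11 - 1*54125/19473) = 3 + (11 - 54125/19473) = 3 + 160078/19473 = 218497/19473 ≈ 11.221)
x - r/41277 = 218497/19473 - (-1500)/41277 = 218497/19473 - 1*(-500/13759) = 218497/19473 + 500/13759 = 3016036723/267929007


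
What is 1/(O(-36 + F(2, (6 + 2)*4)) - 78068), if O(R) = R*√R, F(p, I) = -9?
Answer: I/(-78068*I + 135*√5) ≈ -1.2809e-5 + 4.953e-8*I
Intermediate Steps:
O(R) = R^(3/2)
1/(O(-36 + F(2, (6 + 2)*4)) - 78068) = 1/((-36 - 9)^(3/2) - 78068) = 1/((-45)^(3/2) - 78068) = 1/(-135*I*√5 - 78068) = 1/(-78068 - 135*I*√5)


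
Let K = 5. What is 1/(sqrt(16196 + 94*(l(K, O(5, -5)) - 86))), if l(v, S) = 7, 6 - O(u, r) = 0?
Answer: sqrt(8770)/8770 ≈ 0.010678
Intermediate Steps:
O(u, r) = 6 (O(u, r) = 6 - 1*0 = 6 + 0 = 6)
1/(sqrt(16196 + 94*(l(K, O(5, -5)) - 86))) = 1/(sqrt(16196 + 94*(7 - 86))) = 1/(sqrt(16196 + 94*(-79))) = 1/(sqrt(16196 - 7426)) = 1/(sqrt(8770)) = sqrt(8770)/8770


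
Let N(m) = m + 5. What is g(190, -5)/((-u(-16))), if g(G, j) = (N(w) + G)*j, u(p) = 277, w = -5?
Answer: 950/277 ≈ 3.4296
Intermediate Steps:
N(m) = 5 + m
g(G, j) = G*j (g(G, j) = ((5 - 5) + G)*j = (0 + G)*j = G*j)
g(190, -5)/((-u(-16))) = (190*(-5))/((-1*277)) = -950/(-277) = -950*(-1/277) = 950/277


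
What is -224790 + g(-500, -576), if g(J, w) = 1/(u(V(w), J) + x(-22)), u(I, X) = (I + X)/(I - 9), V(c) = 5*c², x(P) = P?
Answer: -7830961884651/34836782 ≈ -2.2479e+5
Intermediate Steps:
u(I, X) = (I + X)/(-9 + I)
g(J, w) = 1/(-22 + (J + 5*w²)/(-9 + 5*w²)) (g(J, w) = 1/((5*w² + J)/(-9 + 5*w²) - 22) = 1/((J + 5*w²)/(-9 + 5*w²) - 22) = 1/(-22 + (J + 5*w²)/(-9 + 5*w²)))
-224790 + g(-500, -576) = -224790 + (-9 + 5*(-576)²)/(198 - 500 - 105*(-576)²) = -224790 + (-9 + 5*331776)/(198 - 500 - 105*331776) = -224790 + (-9 + 1658880)/(198 - 500 - 34836480) = -224790 + 1658871/(-34836782) = -224790 - 1/34836782*1658871 = -224790 - 1658871/34836782 = -7830961884651/34836782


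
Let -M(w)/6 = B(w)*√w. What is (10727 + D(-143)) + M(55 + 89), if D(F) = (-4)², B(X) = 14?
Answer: 9735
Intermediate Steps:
D(F) = 16
M(w) = -84*√w
(10727 + D(-143)) + M(55 + 89) = (10727 + 16) - 84*√(55 + 89) = 10743 - 84*√144 = 10743 - 84*12 = 10743 - 1008 = 9735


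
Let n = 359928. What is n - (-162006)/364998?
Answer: 21895527025/60833 ≈ 3.5993e+5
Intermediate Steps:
n - (-162006)/364998 = 359928 - (-162006)/364998 = 359928 - 1*(-27001/60833) = 359928 + 27001/60833 = 21895527025/60833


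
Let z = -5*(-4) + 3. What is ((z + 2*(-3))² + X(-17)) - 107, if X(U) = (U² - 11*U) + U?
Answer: 641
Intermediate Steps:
X(U) = U² - 10*U
z = 23 (z = 20 + 3 = 23)
((z + 2*(-3))² + X(-17)) - 107 = ((23 + 2*(-3))² - 17*(-10 - 17)) - 107 = ((23 - 6)² - 17*(-27)) - 107 = (17² + 459) - 107 = (289 + 459) - 107 = 748 - 107 = 641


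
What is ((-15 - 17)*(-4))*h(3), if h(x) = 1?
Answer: 128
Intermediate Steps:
((-15 - 17)*(-4))*h(3) = ((-15 - 17)*(-4))*1 = -32*(-4)*1 = 128*1 = 128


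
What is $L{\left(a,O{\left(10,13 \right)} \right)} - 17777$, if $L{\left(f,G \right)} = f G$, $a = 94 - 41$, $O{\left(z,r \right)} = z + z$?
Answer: $-16717$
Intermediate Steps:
$O{\left(z,r \right)} = 2 z$
$a = 53$
$L{\left(f,G \right)} = G f$
$L{\left(a,O{\left(10,13 \right)} \right)} - 17777 = 2 \cdot 10 \cdot 53 - 17777 = 20 \cdot 53 - 17777 = 1060 - 17777 = -16717$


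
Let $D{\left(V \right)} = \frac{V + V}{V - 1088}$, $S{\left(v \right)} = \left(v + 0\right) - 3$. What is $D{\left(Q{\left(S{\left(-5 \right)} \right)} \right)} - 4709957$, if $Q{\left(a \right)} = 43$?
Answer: $- \frac{4921905151}{1045} \approx -4.71 \cdot 10^{6}$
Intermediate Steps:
$S{\left(v \right)} = -3 + v$ ($S{\left(v \right)} = v - 3 = -3 + v$)
$D{\left(V \right)} = \frac{2 V}{-1088 + V}$
$D{\left(Q{\left(S{\left(-5 \right)} \right)} \right)} - 4709957 = 2 \cdot 43 \frac{1}{-1088 + 43} - 4709957 = 2 \cdot 43 \frac{1}{-1045} - 4709957 = 2 \cdot 43 \left(- \frac{1}{1045}\right) - 4709957 = - \frac{86}{1045} - 4709957 = - \frac{4921905151}{1045}$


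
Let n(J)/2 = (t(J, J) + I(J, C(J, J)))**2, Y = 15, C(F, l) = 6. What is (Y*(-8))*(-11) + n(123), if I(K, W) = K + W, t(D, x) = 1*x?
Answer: 128328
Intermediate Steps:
t(D, x) = x
n(J) = 2*(6 + 2*J)**2 (n(J) = 2*(J + (J + 6))**2 = 2*(J + (6 + J))**2 = 2*(6 + 2*J)**2)
(Y*(-8))*(-11) + n(123) = (15*(-8))*(-11) + 8*(3 + 123)**2 = -120*(-11) + 8*126**2 = 1320 + 8*15876 = 1320 + 127008 = 128328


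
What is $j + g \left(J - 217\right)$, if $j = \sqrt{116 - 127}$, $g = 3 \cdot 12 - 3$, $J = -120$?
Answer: $-11121 + i \sqrt{11} \approx -11121.0 + 3.3166 i$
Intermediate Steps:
$g = 33$ ($g = 36 - 3 = 33$)
$j = i \sqrt{11}$ ($j = \sqrt{-11} = i \sqrt{11} \approx 3.3166 i$)
$j + g \left(J - 217\right) = i \sqrt{11} + 33 \left(-120 - 217\right) = i \sqrt{11} + 33 \left(-337\right) = i \sqrt{11} - 11121 = -11121 + i \sqrt{11}$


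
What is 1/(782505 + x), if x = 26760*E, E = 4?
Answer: 1/889545 ≈ 1.1242e-6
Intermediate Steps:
x = 107040 (x = 26760*4 = 107040)
1/(782505 + x) = 1/(782505 + 107040) = 1/889545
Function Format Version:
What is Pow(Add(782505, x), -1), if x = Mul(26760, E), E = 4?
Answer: Rational(1, 889545) ≈ 1.1242e-6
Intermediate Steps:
x = 107040 (x = Mul(26760, 4) = 107040)
Pow(Add(782505, x), -1) = Pow(Add(782505, 107040), -1) = Pow(889545, -1) = Rational(1, 889545)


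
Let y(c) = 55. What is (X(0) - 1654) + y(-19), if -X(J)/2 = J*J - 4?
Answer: -1591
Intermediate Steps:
X(J) = 8 - 2*J² (X(J) = -2*(J*J - 4) = -2*(J² - 4) = -2*(-4 + J²) = 8 - 2*J²)
(X(0) - 1654) + y(-19) = ((8 - 2*0²) - 1654) + 55 = ((8 - 2*0) - 1654) + 55 = ((8 + 0) - 1654) + 55 = (8 - 1654) + 55 = -1646 + 55 = -1591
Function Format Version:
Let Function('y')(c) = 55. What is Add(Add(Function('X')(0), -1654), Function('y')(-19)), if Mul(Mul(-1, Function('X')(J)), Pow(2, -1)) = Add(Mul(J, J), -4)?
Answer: -1591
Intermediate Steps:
Function('X')(J) = Add(8, Mul(-2, Pow(J, 2))) (Function('X')(J) = Mul(-2, Add(Mul(J, J), -4)) = Mul(-2, Add(Pow(J, 2), -4)) = Mul(-2, Add(-4, Pow(J, 2))) = Add(8, Mul(-2, Pow(J, 2))))
Add(Add(Function('X')(0), -1654), Function('y')(-19)) = Add(Add(Add(8, Mul(-2, Pow(0, 2))), -1654), 55) = Add(Add(Add(8, Mul(-2, 0)), -1654), 55) = Add(Add(Add(8, 0), -1654), 55) = Add(Add(8, -1654), 55) = Add(-1646, 55) = -1591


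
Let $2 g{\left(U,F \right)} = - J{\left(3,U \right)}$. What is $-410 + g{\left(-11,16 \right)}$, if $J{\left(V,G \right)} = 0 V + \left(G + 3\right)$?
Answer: $-406$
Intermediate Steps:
$J{\left(V,G \right)} = 3 + G$ ($J{\left(V,G \right)} = 0 + \left(3 + G\right) = 3 + G$)
$g{\left(U,F \right)} = - \frac{3}{2} - \frac{U}{2}$ ($g{\left(U,F \right)} = \frac{\left(-1\right) \left(3 + U\right)}{2} = \frac{-3 - U}{2} = - \frac{3}{2} - \frac{U}{2}$)
$-410 + g{\left(-11,16 \right)} = -410 - -4 = -410 + \left(- \frac{3}{2} + \frac{11}{2}\right) = -410 + 4 = -406$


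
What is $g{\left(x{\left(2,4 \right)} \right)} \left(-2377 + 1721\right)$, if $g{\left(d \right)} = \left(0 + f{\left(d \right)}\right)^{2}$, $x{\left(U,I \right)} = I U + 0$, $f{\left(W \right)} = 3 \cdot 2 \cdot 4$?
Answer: $-377856$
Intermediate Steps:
$f{\left(W \right)} = 24$ ($f{\left(W \right)} = 6 \cdot 4 = 24$)
$x{\left(U,I \right)} = I U$
$g{\left(d \right)} = 576$ ($g{\left(d \right)} = \left(0 + 24\right)^{2} = 24^{2} = 576$)
$g{\left(x{\left(2,4 \right)} \right)} \left(-2377 + 1721\right) = 576 \left(-2377 + 1721\right) = 576 \left(-656\right) = -377856$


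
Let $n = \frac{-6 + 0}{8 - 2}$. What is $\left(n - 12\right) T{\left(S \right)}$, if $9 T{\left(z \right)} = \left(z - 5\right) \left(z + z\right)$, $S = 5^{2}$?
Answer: $- \frac{13000}{9} \approx -1444.4$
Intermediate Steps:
$n = -1$ ($n = - \frac{6}{6} = \left(-6\right) \frac{1}{6} = -1$)
$S = 25$
$T{\left(z \right)} = \frac{2 z \left(-5 + z\right)}{9}$ ($T{\left(z \right)} = \frac{\left(z - 5\right) \left(z + z\right)}{9} = \frac{\left(-5 + z\right) 2 z}{9} = \frac{2 z \left(-5 + z\right)}{9}$)
$\left(n - 12\right) T{\left(S \right)} = \left(-1 - 12\right) \frac{2}{9} \cdot 25 \left(-5 + 25\right) = - 13 \cdot \frac{2}{9} \cdot 25 \cdot 20 = \left(-13\right) \frac{1000}{9} = - \frac{13000}{9}$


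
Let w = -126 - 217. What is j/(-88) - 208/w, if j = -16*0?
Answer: 208/343 ≈ 0.60641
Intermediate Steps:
j = 0
w = -343
j/(-88) - 208/w = 0/(-88) - 208/(-343) = 0*(-1/88) - 208*(-1/343) = 0 + 208/343 = 208/343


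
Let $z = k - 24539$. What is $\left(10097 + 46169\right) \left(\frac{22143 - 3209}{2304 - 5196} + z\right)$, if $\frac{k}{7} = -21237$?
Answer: $- \frac{7046016052075}{723} \approx -9.7455 \cdot 10^{9}$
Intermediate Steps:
$k = -148659$ ($k = 7 \left(-21237\right) = -148659$)
$z = -173198$ ($z = -148659 - 24539 = -173198$)
$\left(10097 + 46169\right) \left(\frac{22143 - 3209}{2304 - 5196} + z\right) = \left(10097 + 46169\right) \left(\frac{22143 - 3209}{2304 - 5196} - 173198\right) = 56266 \left(\frac{18934}{-2892} - 173198\right) = 56266 \left(18934 \left(- \frac{1}{2892}\right) - 173198\right) = 56266 \left(- \frac{9467}{1446} - 173198\right) = 56266 \left(- \frac{250453775}{1446}\right) = - \frac{7046016052075}{723}$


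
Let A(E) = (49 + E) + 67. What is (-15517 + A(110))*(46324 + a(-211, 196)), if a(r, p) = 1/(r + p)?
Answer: -3541696323/5 ≈ -7.0834e+8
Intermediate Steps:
A(E) = 116 + E
a(r, p) = 1/(p + r)
(-15517 + A(110))*(46324 + a(-211, 196)) = (-15517 + (116 + 110))*(46324 + 1/(196 - 211)) = (-15517 + 226)*(46324 + 1/(-15)) = -15291*(46324 - 1/15) = -15291*694859/15 = -3541696323/5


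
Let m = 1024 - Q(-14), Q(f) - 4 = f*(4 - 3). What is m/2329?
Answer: 1034/2329 ≈ 0.44397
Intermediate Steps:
Q(f) = 4 + f (Q(f) = 4 + f*(4 - 3) = 4 + f*1 = 4 + f)
m = 1034 (m = 1024 - (4 - 14) = 1024 - 1*(-10) = 1024 + 10 = 1034)
m/2329 = 1034/2329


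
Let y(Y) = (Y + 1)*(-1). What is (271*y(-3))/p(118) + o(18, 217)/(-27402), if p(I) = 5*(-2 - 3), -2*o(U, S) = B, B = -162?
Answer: -4951303/228350 ≈ -21.683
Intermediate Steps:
o(U, S) = 81 (o(U, S) = -1/2*(-162) = 81)
y(Y) = -1 - Y (y(Y) = (1 + Y)*(-1) = -1 - Y)
p(I) = -25 (p(I) = 5*(-5) = -25)
(271*y(-3))/p(118) + o(18, 217)/(-27402) = (271*(-1 - 1*(-3)))/(-25) + 81/(-27402) = (271*(-1 + 3))*(-1/25) + 81*(-1/27402) = (271*2)*(-1/25) - 27/9134 = 542*(-1/25) - 27/9134 = -542/25 - 27/9134 = -4951303/228350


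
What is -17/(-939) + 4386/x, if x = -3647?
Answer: -4056455/3424533 ≈ -1.1845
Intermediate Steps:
-17/(-939) + 4386/x = -17/(-939) + 4386/(-3647) = -17*(-1/939) + 4386*(-1/3647) = 17/939 - 4386/3647 = -4056455/3424533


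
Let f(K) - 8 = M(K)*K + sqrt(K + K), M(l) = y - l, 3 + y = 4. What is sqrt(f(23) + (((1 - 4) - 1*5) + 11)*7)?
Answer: sqrt(-477 + sqrt(46)) ≈ 21.685*I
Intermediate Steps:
y = 1 (y = -3 + 4 = 1)
M(l) = 1 - l
f(K) = 8 + K*(1 - K) + sqrt(2)*sqrt(K) (f(K) = 8 + ((1 - K)*K + sqrt(K + K)) = 8 + (K*(1 - K) + sqrt(2*K)) = 8 + (K*(1 - K) + sqrt(2)*sqrt(K)) = 8 + K*(1 - K) + sqrt(2)*sqrt(K))
sqrt(f(23) + (((1 - 4) - 1*5) + 11)*7) = sqrt((8 + sqrt(2)*sqrt(23) - 1*23*(-1 + 23)) + (((1 - 4) - 1*5) + 11)*7) = sqrt((8 + sqrt(46) - 1*23*22) + ((-3 - 5) + 11)*7) = sqrt((8 + sqrt(46) - 506) + (-8 + 11)*7) = sqrt((-498 + sqrt(46)) + 3*7) = sqrt((-498 + sqrt(46)) + 21) = sqrt(-477 + sqrt(46))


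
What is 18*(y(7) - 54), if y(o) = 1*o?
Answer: -846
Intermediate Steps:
y(o) = o
18*(y(7) - 54) = 18*(7 - 54) = 18*(-47) = -846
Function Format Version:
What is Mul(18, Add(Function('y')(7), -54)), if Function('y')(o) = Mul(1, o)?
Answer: -846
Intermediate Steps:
Function('y')(o) = o
Mul(18, Add(Function('y')(7), -54)) = Mul(18, Add(7, -54)) = Mul(18, -47) = -846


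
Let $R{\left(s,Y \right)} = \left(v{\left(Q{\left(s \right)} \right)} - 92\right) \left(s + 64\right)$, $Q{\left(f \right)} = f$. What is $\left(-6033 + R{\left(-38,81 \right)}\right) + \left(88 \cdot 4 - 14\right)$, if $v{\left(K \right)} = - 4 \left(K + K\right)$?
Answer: $-183$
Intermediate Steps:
$v{\left(K \right)} = - 8 K$ ($v{\left(K \right)} = - 4 \cdot 2 K = - 8 K$)
$R{\left(s,Y \right)} = \left(-92 - 8 s\right) \left(64 + s\right)$ ($R{\left(s,Y \right)} = \left(- 8 s - 92\right) \left(s + 64\right) = \left(-92 - 8 s\right) \left(64 + s\right)$)
$\left(-6033 + R{\left(-38,81 \right)}\right) + \left(88 \cdot 4 - 14\right) = \left(-6033 - \left(-17064 + 11552\right)\right) + \left(88 \cdot 4 - 14\right) = \left(-6033 - -5512\right) + \left(352 - 14\right) = \left(-6033 - -5512\right) + 338 = \left(-6033 + 5512\right) + 338 = -521 + 338 = -183$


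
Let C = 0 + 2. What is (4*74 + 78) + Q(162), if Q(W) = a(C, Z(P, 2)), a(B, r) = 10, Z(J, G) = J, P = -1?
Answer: 384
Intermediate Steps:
C = 2
Q(W) = 10
(4*74 + 78) + Q(162) = (4*74 + 78) + 10 = (296 + 78) + 10 = 374 + 10 = 384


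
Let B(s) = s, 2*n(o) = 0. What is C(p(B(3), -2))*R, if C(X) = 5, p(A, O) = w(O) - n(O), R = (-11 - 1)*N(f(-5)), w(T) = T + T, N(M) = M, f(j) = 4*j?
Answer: 1200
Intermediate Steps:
n(o) = 0 (n(o) = (½)*0 = 0)
w(T) = 2*T
R = 240 (R = (-11 - 1)*(4*(-5)) = -12*(-20) = 240)
p(A, O) = 2*O (p(A, O) = 2*O - 1*0 = 2*O + 0 = 2*O)
C(p(B(3), -2))*R = 5*240 = 1200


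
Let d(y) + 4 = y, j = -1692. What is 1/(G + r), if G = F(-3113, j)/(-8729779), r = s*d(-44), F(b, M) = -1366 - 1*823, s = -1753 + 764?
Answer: 8729779/414420070877 ≈ 2.1065e-5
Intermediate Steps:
s = -989
F(b, M) = -2189 (F(b, M) = -1366 - 823 = -2189)
d(y) = -4 + y
r = 47472 (r = -989*(-4 - 44) = -989*(-48) = 47472)
G = 2189/8729779 (G = -2189/(-8729779) = -2189*(-1/8729779) = 2189/8729779 ≈ 0.00025075)
1/(G + r) = 1/(2189/8729779 + 47472) = 1/(414420070877/8729779) = 8729779/414420070877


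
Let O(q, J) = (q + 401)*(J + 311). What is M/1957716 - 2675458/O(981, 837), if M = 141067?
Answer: -313373691251/194124181986 ≈ -1.6143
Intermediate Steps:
O(q, J) = (311 + J)*(401 + q) (O(q, J) = (401 + q)*(311 + J) = (311 + J)*(401 + q))
M/1957716 - 2675458/O(981, 837) = 141067/1957716 - 2675458/(124711 + 311*981 + 401*837 + 837*981) = 141067*(1/1957716) - 2675458/(124711 + 305091 + 335637 + 821097) = 141067/1957716 - 2675458/1586536 = 141067/1957716 - 2675458*1/1586536 = 141067/1957716 - 1337729/793268 = -313373691251/194124181986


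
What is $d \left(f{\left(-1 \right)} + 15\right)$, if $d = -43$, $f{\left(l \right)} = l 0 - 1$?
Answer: $-602$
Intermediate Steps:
$f{\left(l \right)} = -1$ ($f{\left(l \right)} = 0 - 1 = -1$)
$d \left(f{\left(-1 \right)} + 15\right) = - 43 \left(-1 + 15\right) = \left(-43\right) 14 = -602$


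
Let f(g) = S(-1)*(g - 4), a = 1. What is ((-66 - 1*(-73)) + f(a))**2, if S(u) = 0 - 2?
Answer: 169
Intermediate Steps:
S(u) = -2
f(g) = 8 - 2*g (f(g) = -2*(g - 4) = -2*(-4 + g) = 8 - 2*g)
((-66 - 1*(-73)) + f(a))**2 = ((-66 - 1*(-73)) + (8 - 2*1))**2 = ((-66 + 73) + (8 - 2))**2 = (7 + 6)**2 = 13**2 = 169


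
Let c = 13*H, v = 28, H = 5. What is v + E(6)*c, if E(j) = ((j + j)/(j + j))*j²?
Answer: 2368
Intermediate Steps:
c = 65 (c = 13*5 = 65)
E(j) = j² (E(j) = ((2*j)/((2*j)))*j² = ((2*j)*(1/(2*j)))*j² = 1*j² = j²)
v + E(6)*c = 28 + 6²*65 = 28 + 36*65 = 28 + 2340 = 2368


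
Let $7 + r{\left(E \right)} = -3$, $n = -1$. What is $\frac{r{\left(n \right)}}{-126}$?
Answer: $\frac{5}{63} \approx 0.079365$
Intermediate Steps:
$r{\left(E \right)} = -10$ ($r{\left(E \right)} = -7 - 3 = -10$)
$\frac{r{\left(n \right)}}{-126} = \frac{1}{-126} \left(-10\right) = \left(- \frac{1}{126}\right) \left(-10\right) = \frac{5}{63}$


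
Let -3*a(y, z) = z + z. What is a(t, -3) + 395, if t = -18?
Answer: 397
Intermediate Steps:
a(y, z) = -2*z/3 (a(y, z) = -(z + z)/3 = -2*z/3)
a(t, -3) + 395 = -⅔*(-3) + 395 = 2 + 395 = 397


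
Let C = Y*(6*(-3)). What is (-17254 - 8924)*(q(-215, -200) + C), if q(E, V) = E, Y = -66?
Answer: -25471194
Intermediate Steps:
C = 1188 (C = -396*(-3) = -66*(-18) = 1188)
(-17254 - 8924)*(q(-215, -200) + C) = (-17254 - 8924)*(-215 + 1188) = -26178*973 = -25471194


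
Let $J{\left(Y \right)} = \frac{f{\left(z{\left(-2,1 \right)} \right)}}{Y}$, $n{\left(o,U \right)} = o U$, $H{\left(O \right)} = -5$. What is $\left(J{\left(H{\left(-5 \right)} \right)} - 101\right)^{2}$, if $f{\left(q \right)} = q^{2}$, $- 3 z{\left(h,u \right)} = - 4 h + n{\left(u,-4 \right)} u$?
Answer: $\frac{20802721}{2025} \approx 10273.0$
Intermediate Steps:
$n{\left(o,U \right)} = U o$
$z{\left(h,u \right)} = \frac{4 h}{3} + \frac{4 u^{2}}{3}$ ($z{\left(h,u \right)} = - \frac{- 4 h + - 4 u u}{3} = - \frac{- 4 h - 4 u^{2}}{3} = \frac{4 h}{3} + \frac{4 u^{2}}{3}$)
$J{\left(Y \right)} = \frac{16}{9 Y}$ ($J{\left(Y \right)} = \frac{\left(\frac{4}{3} \left(-2\right) + \frac{4 \cdot 1^{2}}{3}\right)^{2}}{Y} = \frac{\left(- \frac{8}{3} + \frac{4}{3} \cdot 1\right)^{2}}{Y} = \frac{\left(- \frac{8}{3} + \frac{4}{3}\right)^{2}}{Y} = \frac{\left(- \frac{4}{3}\right)^{2}}{Y} = \frac{16}{9 Y}$)
$\left(J{\left(H{\left(-5 \right)} \right)} - 101\right)^{2} = \left(\frac{16}{9 \left(-5\right)} - 101\right)^{2} = \left(\frac{16}{9} \left(- \frac{1}{5}\right) - 101\right)^{2} = \left(- \frac{16}{45} - 101\right)^{2} = \left(- \frac{4561}{45}\right)^{2} = \frac{20802721}{2025}$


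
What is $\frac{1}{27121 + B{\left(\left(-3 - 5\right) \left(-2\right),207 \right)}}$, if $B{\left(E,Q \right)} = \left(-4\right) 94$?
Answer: $\frac{1}{26745} \approx 3.739 \cdot 10^{-5}$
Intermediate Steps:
$B{\left(E,Q \right)} = -376$
$\frac{1}{27121 + B{\left(\left(-3 - 5\right) \left(-2\right),207 \right)}} = \frac{1}{27121 - 376} = \frac{1}{26745}$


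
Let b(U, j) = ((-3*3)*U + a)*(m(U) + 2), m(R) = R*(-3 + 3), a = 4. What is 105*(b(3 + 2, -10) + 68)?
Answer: -1470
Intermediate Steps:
m(R) = 0 (m(R) = R*0 = 0)
b(U, j) = 8 - 18*U (b(U, j) = ((-3*3)*U + 4)*(0 + 2) = (-9*U + 4)*2 = (4 - 9*U)*2 = 8 - 18*U)
105*(b(3 + 2, -10) + 68) = 105*((8 - 18*(3 + 2)) + 68) = 105*((8 - 18*5) + 68) = 105*((8 - 90) + 68) = 105*(-82 + 68) = 105*(-14) = -1470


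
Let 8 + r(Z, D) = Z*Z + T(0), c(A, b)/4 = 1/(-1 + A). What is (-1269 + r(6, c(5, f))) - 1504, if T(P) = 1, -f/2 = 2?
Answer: -2744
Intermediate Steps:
f = -4 (f = -2*2 = -4)
c(A, b) = 4/(-1 + A)
r(Z, D) = -7 + Z**2 (r(Z, D) = -8 + (Z*Z + 1) = -8 + (Z**2 + 1) = -8 + (1 + Z**2) = -7 + Z**2)
(-1269 + r(6, c(5, f))) - 1504 = (-1269 + (-7 + 6**2)) - 1504 = (-1269 + (-7 + 36)) - 1504 = (-1269 + 29) - 1504 = -1240 - 1504 = -2744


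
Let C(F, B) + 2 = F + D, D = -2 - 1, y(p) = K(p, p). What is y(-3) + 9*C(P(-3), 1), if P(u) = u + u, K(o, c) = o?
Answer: -102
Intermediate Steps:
y(p) = p
D = -3
P(u) = 2*u
C(F, B) = -5 + F (C(F, B) = -2 + (F - 3) = -2 + (-3 + F) = -5 + F)
y(-3) + 9*C(P(-3), 1) = -3 + 9*(-5 + 2*(-3)) = -3 + 9*(-5 - 6) = -3 + 9*(-11) = -3 - 99 = -102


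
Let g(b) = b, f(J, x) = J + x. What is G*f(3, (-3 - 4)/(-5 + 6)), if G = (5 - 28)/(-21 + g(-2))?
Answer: -4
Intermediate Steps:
G = 1 (G = (5 - 28)/(-21 - 2) = -23/(-23) = -23*(-1/23) = 1)
G*f(3, (-3 - 4)/(-5 + 6)) = 1*(3 + (-3 - 4)/(-5 + 6)) = 1*(3 - 7/1) = 1*(3 - 7*1) = 1*(3 - 7) = 1*(-4) = -4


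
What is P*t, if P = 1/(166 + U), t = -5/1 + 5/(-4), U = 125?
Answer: -25/1164 ≈ -0.021478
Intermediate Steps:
t = -25/4 (t = -5*1 + 5*(-¼) = -5 - 5/4 = -25/4 ≈ -6.2500)
P = 1/291 (P = 1/(166 + 125) = 1/291 ≈ 0.0034364)
P*t = (1/291)*(-25/4) = -25/1164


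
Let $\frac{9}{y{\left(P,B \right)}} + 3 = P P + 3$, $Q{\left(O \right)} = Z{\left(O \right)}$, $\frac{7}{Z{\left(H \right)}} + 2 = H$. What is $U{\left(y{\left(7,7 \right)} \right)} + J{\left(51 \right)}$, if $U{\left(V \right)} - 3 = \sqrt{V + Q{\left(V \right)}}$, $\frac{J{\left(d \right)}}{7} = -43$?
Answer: $-298 + \frac{i \sqrt{1424534}}{623} \approx -298.0 + 1.9158 i$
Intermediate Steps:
$Z{\left(H \right)} = \frac{7}{-2 + H}$
$Q{\left(O \right)} = \frac{7}{-2 + O}$
$y{\left(P,B \right)} = \frac{9}{P^{2}}$ ($y{\left(P,B \right)} = \frac{9}{-3 + \left(P P + 3\right)} = \frac{9}{-3 + \left(P^{2} + 3\right)} = \frac{9}{-3 + \left(3 + P^{2}\right)} = \frac{9}{P^{2}}$)
$J{\left(d \right)} = -301$ ($J{\left(d \right)} = 7 \left(-43\right) = -301$)
$U{\left(V \right)} = 3 + \sqrt{V + \frac{7}{-2 + V}}$
$U{\left(y{\left(7,7 \right)} \right)} + J{\left(51 \right)} = \left(3 + \sqrt{\frac{7 + \frac{9}{49} \left(-2 + \frac{9}{49}\right)}{-2 + \frac{9}{49}}}\right) - 301 = \left(3 + \sqrt{\frac{7 + 9 \cdot \frac{1}{49} \left(-2 + 9 \cdot \frac{1}{49}\right)}{-2 + 9 \cdot \frac{1}{49}}}\right) - 301 = \left(3 + \sqrt{\frac{7 + \frac{9 \left(-2 + \frac{9}{49}\right)}{49}}{-2 + \frac{9}{49}}}\right) - 301 = \left(3 + \sqrt{\frac{7 + \frac{9}{49} \left(- \frac{89}{49}\right)}{- \frac{89}{49}}}\right) - 301 = \left(3 + \sqrt{- \frac{49 \left(7 - \frac{801}{2401}\right)}{89}}\right) - 301 = \left(3 + \sqrt{\left(- \frac{49}{89}\right) \frac{16006}{2401}}\right) - 301 = \left(3 + \sqrt{- \frac{16006}{4361}}\right) - 301 = \left(3 + \frac{i \sqrt{1424534}}{623}\right) - 301 = -298 + \frac{i \sqrt{1424534}}{623}$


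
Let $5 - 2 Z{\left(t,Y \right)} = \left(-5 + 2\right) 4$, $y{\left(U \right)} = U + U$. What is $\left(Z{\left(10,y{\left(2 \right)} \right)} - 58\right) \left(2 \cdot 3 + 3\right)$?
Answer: $- \frac{891}{2} \approx -445.5$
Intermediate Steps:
$y{\left(U \right)} = 2 U$
$Z{\left(t,Y \right)} = \frac{17}{2}$ ($Z{\left(t,Y \right)} = \frac{5}{2} - \frac{\left(-5 + 2\right) 4}{2} = \frac{5}{2} - \frac{\left(-3\right) 4}{2} = \frac{5}{2} - -6 = \frac{5}{2} + 6 = \frac{17}{2}$)
$\left(Z{\left(10,y{\left(2 \right)} \right)} - 58\right) \left(2 \cdot 3 + 3\right) = \left(\frac{17}{2} - 58\right) \left(2 \cdot 3 + 3\right) = \left(\frac{17}{2} - 58\right) \left(6 + 3\right) = \left(- \frac{99}{2}\right) 9 = - \frac{891}{2}$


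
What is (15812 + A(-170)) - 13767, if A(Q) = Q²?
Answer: 30945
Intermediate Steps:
(15812 + A(-170)) - 13767 = (15812 + (-170)²) - 13767 = (15812 + 28900) - 13767 = 44712 - 13767 = 30945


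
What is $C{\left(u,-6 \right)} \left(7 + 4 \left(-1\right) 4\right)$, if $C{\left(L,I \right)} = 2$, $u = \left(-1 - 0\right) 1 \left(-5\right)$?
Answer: $-18$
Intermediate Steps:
$u = 5$ ($u = \left(-1 + 0\right) 1 \left(-5\right) = \left(-1\right) 1 \left(-5\right) = \left(-1\right) \left(-5\right) = 5$)
$C{\left(u,-6 \right)} \left(7 + 4 \left(-1\right) 4\right) = 2 \left(7 + 4 \left(-1\right) 4\right) = 2 \left(7 - 16\right) = 2 \left(-9\right) = -18$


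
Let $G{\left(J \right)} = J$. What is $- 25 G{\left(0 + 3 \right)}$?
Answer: $-75$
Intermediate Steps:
$- 25 G{\left(0 + 3 \right)} = - 25 \left(0 + 3\right) = \left(-25\right) 3 = -75$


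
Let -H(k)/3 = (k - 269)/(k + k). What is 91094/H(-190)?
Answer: -34615720/1377 ≈ -25139.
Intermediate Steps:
H(k) = -3*(-269 + k)/(2*k) (H(k) = -3*(k - 269)/(k + k) = -3*(-269 + k)/(2*k))
91094/H(-190) = 91094/(((3/2)*(269 - 1*(-190))/(-190))) = 91094/(((3/2)*(-1/190)*(269 + 190))) = 91094/(((3/2)*(-1/190)*459)) = 91094/(-1377/380) = 91094*(-380/1377) = -34615720/1377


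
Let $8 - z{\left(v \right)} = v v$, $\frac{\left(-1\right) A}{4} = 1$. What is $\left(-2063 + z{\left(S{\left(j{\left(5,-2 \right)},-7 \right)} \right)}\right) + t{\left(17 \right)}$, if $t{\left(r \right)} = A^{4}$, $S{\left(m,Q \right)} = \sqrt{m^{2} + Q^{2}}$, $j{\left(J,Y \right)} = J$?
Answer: $-1873$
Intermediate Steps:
$A = -4$ ($A = \left(-4\right) 1 = -4$)
$S{\left(m,Q \right)} = \sqrt{Q^{2} + m^{2}}$
$z{\left(v \right)} = 8 - v^{2}$ ($z{\left(v \right)} = 8 - v v = 8 - v^{2}$)
$t{\left(r \right)} = 256$ ($t{\left(r \right)} = \left(-4\right)^{4} = 256$)
$\left(-2063 + z{\left(S{\left(j{\left(5,-2 \right)},-7 \right)} \right)}\right) + t{\left(17 \right)} = \left(-2063 + \left(8 - \left(\sqrt{\left(-7\right)^{2} + 5^{2}}\right)^{2}\right)\right) + 256 = \left(-2063 + \left(8 - \left(\sqrt{49 + 25}\right)^{2}\right)\right) + 256 = \left(-2063 + \left(8 - \left(\sqrt{74}\right)^{2}\right)\right) + 256 = \left(-2063 + \left(8 - 74\right)\right) + 256 = \left(-2063 - 66\right) + 256 = -2129 + 256 = -1873$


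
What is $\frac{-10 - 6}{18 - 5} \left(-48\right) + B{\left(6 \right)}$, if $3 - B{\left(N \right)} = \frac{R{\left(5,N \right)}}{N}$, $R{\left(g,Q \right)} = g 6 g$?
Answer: $\frac{482}{13} \approx 37.077$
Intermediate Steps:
$R{\left(g,Q \right)} = 6 g^{2}$ ($R{\left(g,Q \right)} = 6 g g = 6 g^{2}$)
$B{\left(N \right)} = 3 - \frac{150}{N}$ ($B{\left(N \right)} = 3 - \frac{6 \cdot 5^{2}}{N} = 3 - \frac{6 \cdot 25}{N} = 3 - \frac{150}{N}$)
$\frac{-10 - 6}{18 - 5} \left(-48\right) + B{\left(6 \right)} = \frac{-10 - 6}{18 - 5} \left(-48\right) + \left(3 - \frac{150}{6}\right) = - \frac{16}{13} \left(-48\right) + \left(3 - 25\right) = \left(-16\right) \frac{1}{13} \left(-48\right) + \left(3 - 25\right) = \left(- \frac{16}{13}\right) \left(-48\right) - 22 = \frac{768}{13} - 22 = \frac{482}{13}$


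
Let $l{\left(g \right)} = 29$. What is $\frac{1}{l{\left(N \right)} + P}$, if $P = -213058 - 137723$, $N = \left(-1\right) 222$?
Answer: $- \frac{1}{350752} \approx -2.851 \cdot 10^{-6}$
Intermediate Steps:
$N = -222$
$P = -350781$
$\frac{1}{l{\left(N \right)} + P} = \frac{1}{29 - 350781} = \frac{1}{-350752} = - \frac{1}{350752}$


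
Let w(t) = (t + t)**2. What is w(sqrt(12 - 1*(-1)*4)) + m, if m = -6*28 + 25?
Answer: -79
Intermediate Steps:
m = -143 (m = -168 + 25 = -143)
w(t) = 4*t**2 (w(t) = (2*t)**2 = 4*t**2)
w(sqrt(12 - 1*(-1)*4)) + m = 4*(sqrt(12 - 1*(-1)*4))**2 - 143 = 4*(sqrt(12 + 1*4))**2 - 143 = 4*(sqrt(12 + 4))**2 - 143 = 4*(sqrt(16))**2 - 143 = 4*4**2 - 143 = 4*16 - 143 = 64 - 143 = -79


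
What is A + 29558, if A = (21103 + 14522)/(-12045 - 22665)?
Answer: 68394837/2314 ≈ 29557.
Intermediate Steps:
A = -2375/2314 (A = 35625/(-34710) = 35625*(-1/34710) = -2375/2314 ≈ -1.0264)
A + 29558 = -2375/2314 + 29558 = 68394837/2314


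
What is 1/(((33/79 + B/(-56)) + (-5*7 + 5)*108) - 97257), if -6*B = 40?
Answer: -3318/333447265 ≈ -9.9506e-6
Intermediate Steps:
B = -20/3 (B = -⅙*40 = -20/3 ≈ -6.6667)
1/(((33/79 + B/(-56)) + (-5*7 + 5)*108) - 97257) = 1/(((33/79 - 20/3/(-56)) + (-5*7 + 5)*108) - 97257) = 1/(((33*(1/79) - 20/3*(-1/56)) + (-35 + 5)*108) - 97257) = 1/(((33/79 + 5/42) - 30*108) - 97257) = 1/((1781/3318 - 3240) - 97257) = 1/(-10748539/3318 - 97257) = 1/(-333447265/3318) = -3318/333447265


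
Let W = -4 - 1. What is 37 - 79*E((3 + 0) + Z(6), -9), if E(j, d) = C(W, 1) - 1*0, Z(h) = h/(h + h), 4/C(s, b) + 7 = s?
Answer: 190/3 ≈ 63.333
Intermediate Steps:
W = -5
C(s, b) = 4/(-7 + s)
Z(h) = ½ (Z(h) = h/((2*h)) = (1/(2*h))*h = ½)
E(j, d) = -⅓ (E(j, d) = 4/(-7 - 5) - 1*0 = 4/(-12) + 0 = 4*(-1/12) + 0 = -⅓ + 0 = -⅓)
37 - 79*E((3 + 0) + Z(6), -9) = 37 - 79*(-⅓) = 37 + 79/3 = 190/3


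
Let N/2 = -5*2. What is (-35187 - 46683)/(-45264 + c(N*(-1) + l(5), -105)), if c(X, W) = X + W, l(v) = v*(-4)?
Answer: 27290/15123 ≈ 1.8045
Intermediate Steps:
N = -20 (N = 2*(-5*2) = 2*(-10) = -20)
l(v) = -4*v
c(X, W) = W + X
(-35187 - 46683)/(-45264 + c(N*(-1) + l(5), -105)) = (-35187 - 46683)/(-45264 + (-105 + (-20*(-1) - 4*5))) = -81870/(-45264 + (-105 + (20 - 20))) = -81870/(-45264 + (-105 + 0)) = -81870/(-45264 - 105) = -81870/(-45369) = -81870*(-1/45369) = 27290/15123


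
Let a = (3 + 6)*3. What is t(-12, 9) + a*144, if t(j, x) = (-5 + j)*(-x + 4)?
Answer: 3973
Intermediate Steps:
t(j, x) = (-5 + j)*(4 - x)
a = 27 (a = 9*3 = 27)
t(-12, 9) + a*144 = (-20 + 4*(-12) + 5*9 - 1*(-12)*9) + 27*144 = (-20 - 48 + 45 + 108) + 3888 = 85 + 3888 = 3973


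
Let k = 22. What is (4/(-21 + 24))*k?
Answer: 88/3 ≈ 29.333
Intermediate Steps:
(4/(-21 + 24))*k = (4/(-21 + 24))*22 = (4/3)*22 = 88/3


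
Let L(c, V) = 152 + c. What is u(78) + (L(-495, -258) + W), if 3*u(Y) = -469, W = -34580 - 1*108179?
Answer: -429775/3 ≈ -1.4326e+5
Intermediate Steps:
W = -142759 (W = -34580 - 108179 = -142759)
u(Y) = -469/3 (u(Y) = (1/3)*(-469) = -469/3)
u(78) + (L(-495, -258) + W) = -469/3 + ((152 - 495) - 142759) = -469/3 + (-343 - 142759) = -469/3 - 143102 = -429775/3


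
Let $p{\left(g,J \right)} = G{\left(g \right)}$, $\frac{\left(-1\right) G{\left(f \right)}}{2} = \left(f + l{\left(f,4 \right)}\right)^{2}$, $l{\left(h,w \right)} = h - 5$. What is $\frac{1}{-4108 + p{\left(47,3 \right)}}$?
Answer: $- \frac{1}{19950} \approx -5.0125 \cdot 10^{-5}$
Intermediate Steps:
$l{\left(h,w \right)} = -5 + h$ ($l{\left(h,w \right)} = h - 5 = -5 + h$)
$G{\left(f \right)} = - 2 \left(-5 + 2 f\right)^{2}$ ($G{\left(f \right)} = - 2 \left(f + \left(-5 + f\right)\right)^{2} = - 2 \left(-5 + 2 f\right)^{2}$)
$p{\left(g,J \right)} = - 2 \left(-5 + 2 g\right)^{2}$
$\frac{1}{-4108 + p{\left(47,3 \right)}} = \frac{1}{-4108 - 2 \left(-5 + 2 \cdot 47\right)^{2}} = \frac{1}{-4108 - 2 \left(-5 + 94\right)^{2}} = \frac{1}{-4108 - 2 \cdot 89^{2}} = \frac{1}{-4108 - 15842} = \frac{1}{-19950} = - \frac{1}{19950}$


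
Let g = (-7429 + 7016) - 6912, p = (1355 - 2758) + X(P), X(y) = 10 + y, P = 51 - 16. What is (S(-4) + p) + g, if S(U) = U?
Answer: -8687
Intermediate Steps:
P = 35
p = -1358 (p = (1355 - 2758) + (10 + 35) = -1403 + 45 = -1358)
g = -7325 (g = -413 - 6912 = -7325)
(S(-4) + p) + g = (-4 - 1358) - 7325 = -1362 - 7325 = -8687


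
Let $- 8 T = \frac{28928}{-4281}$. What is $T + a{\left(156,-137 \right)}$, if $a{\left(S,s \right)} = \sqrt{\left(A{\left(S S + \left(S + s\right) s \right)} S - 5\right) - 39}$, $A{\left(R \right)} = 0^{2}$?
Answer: $\frac{3616}{4281} + 2 i \sqrt{11} \approx 0.84466 + 6.6332 i$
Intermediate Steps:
$T = \frac{3616}{4281}$ ($T = - \frac{28928 \frac{1}{-4281}}{8} = - \frac{28928 \left(- \frac{1}{4281}\right)}{8} = \left(- \frac{1}{8}\right) \left(- \frac{28928}{4281}\right) = \frac{3616}{4281} \approx 0.84466$)
$A{\left(R \right)} = 0$
$a{\left(S,s \right)} = 2 i \sqrt{11}$ ($a{\left(S,s \right)} = \sqrt{\left(0 S - 5\right) - 39} = \sqrt{\left(0 - 5\right) - 39} = \sqrt{-5 - 39} = \sqrt{-44} = 2 i \sqrt{11}$)
$T + a{\left(156,-137 \right)} = \frac{3616}{4281} + 2 i \sqrt{11}$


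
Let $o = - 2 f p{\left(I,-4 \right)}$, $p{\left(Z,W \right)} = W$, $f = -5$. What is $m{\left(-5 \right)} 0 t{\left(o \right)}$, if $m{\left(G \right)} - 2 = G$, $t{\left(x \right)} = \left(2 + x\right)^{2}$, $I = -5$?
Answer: $0$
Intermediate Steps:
$o = -40$ ($o = \left(-2\right) \left(-5\right) \left(-4\right) = 10 \left(-4\right) = -40$)
$m{\left(G \right)} = 2 + G$
$m{\left(-5 \right)} 0 t{\left(o \right)} = \left(2 - 5\right) 0 \left(2 - 40\right)^{2} = \left(-3\right) 0 \left(-38\right)^{2} = 0 \cdot 1444 = 0$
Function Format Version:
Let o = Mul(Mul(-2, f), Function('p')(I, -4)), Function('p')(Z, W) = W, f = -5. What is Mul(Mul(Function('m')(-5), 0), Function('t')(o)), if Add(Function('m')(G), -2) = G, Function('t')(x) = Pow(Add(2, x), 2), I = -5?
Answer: 0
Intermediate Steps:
o = -40 (o = Mul(Mul(-2, -5), -4) = Mul(10, -4) = -40)
Function('m')(G) = Add(2, G)
Mul(Mul(Function('m')(-5), 0), Function('t')(o)) = Mul(Mul(Add(2, -5), 0), Pow(Add(2, -40), 2)) = Mul(Mul(-3, 0), Pow(-38, 2)) = Mul(0, 1444) = 0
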